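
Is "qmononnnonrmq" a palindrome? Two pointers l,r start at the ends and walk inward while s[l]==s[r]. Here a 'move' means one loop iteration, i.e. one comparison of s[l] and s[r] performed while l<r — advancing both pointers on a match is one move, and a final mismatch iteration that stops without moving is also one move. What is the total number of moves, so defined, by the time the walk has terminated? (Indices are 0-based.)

3 moves

[0,12] 'q'=='q' → l++,r--
[1,11] 'm'=='m' → l++,r--
[2,10] 'o'!='r' → stop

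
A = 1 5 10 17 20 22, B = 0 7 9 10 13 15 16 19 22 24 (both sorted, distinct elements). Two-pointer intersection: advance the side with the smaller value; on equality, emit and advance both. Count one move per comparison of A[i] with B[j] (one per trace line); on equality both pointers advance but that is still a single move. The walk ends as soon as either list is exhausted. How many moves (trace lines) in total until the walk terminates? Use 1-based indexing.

i=1 j=1: 1>0, j++
i=1 j=2: 1<7, i++
i=2 j=2: 5<7, i++
i=3 j=2: 10>7, j++
i=3 j=3: 10>9, j++
i=3 j=4: 10==10 emit, i++,j++
i=4 j=5: 17>13, j++
i=4 j=6: 17>15, j++
i=4 j=7: 17>16, j++
i=4 j=8: 17<19, i++
i=5 j=8: 20>19, j++
i=5 j=9: 20<22, i++
i=6 j=9: 22==22 emit, i++,j++

13 moves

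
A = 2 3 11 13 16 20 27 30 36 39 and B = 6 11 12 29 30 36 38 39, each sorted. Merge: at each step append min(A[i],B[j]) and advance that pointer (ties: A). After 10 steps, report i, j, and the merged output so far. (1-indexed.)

[i=1,j=1] A[i]=2<=B[j]=6 take 2 → i++
[i=2,j=1] A[i]=3<=B[j]=6 take 3 → i++
[i=3,j=1] A[i]=11>B[j]=6 take 6 → j++
[i=3,j=2] A[i]=11<=B[j]=11 take 11 → i++
[i=4,j=2] A[i]=13>B[j]=11 take 11 → j++
[i=4,j=3] A[i]=13>B[j]=12 take 12 → j++
[i=4,j=4] A[i]=13<=B[j]=29 take 13 → i++
[i=5,j=4] A[i]=16<=B[j]=29 take 16 → i++
[i=6,j=4] A[i]=20<=B[j]=29 take 20 → i++
[i=7,j=4] A[i]=27<=B[j]=29 take 27 → i++

i=8, j=4, merged so far=[2, 3, 6, 11, 11, 12, 13, 16, 20, 27]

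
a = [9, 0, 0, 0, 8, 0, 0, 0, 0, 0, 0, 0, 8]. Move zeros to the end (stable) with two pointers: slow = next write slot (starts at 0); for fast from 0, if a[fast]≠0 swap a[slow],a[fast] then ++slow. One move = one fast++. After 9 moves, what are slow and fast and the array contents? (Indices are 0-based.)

slow=0 fast=0: a[fast]=9≠0 swap→a[0]=9, slow++,fast++
slow=1 fast=1: a[fast]=0, fast++
slow=1 fast=2: a[fast]=0, fast++
slow=1 fast=3: a[fast]=0, fast++
slow=1 fast=4: a[fast]=8≠0 swap→a[1]=8, slow++,fast++
slow=2 fast=5: a[fast]=0, fast++
slow=2 fast=6: a[fast]=0, fast++
slow=2 fast=7: a[fast]=0, fast++
slow=2 fast=8: a[fast]=0, fast++

slow=2, fast=9, a=[9, 8, 0, 0, 0, 0, 0, 0, 0, 0, 0, 0, 8]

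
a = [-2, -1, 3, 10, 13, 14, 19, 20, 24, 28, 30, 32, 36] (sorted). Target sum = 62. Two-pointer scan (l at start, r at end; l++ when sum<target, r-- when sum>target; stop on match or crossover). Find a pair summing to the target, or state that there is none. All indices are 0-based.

l=0 r=12: -2+36=34 <62, l++
l=1 r=12: -1+36=35 <62, l++
l=2 r=12: 3+36=39 <62, l++
l=3 r=12: 10+36=46 <62, l++
l=4 r=12: 13+36=49 <62, l++
l=5 r=12: 14+36=50 <62, l++
l=6 r=12: 19+36=55 <62, l++
l=7 r=12: 20+36=56 <62, l++
l=8 r=12: 24+36=60 <62, l++
l=9 r=12: 28+36=64 >62, r--
l=9 r=11: 28+32=60 <62, l++
l=10 r=11: 30+32=62, found

(30, 32)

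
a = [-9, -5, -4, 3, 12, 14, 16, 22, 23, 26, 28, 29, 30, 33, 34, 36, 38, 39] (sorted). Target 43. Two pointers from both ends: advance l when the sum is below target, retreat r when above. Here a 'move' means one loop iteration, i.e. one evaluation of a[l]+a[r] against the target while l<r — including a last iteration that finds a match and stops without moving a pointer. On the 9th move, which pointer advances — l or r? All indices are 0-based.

r

l=0 r=17: -9+39=30 <43, l++
l=1 r=17: -5+39=34 <43, l++
l=2 r=17: -4+39=35 <43, l++
l=3 r=17: 3+39=42 <43, l++
l=4 r=17: 12+39=51 >43, r--
l=4 r=16: 12+38=50 >43, r--
l=4 r=15: 12+36=48 >43, r--
l=4 r=14: 12+34=46 >43, r--
l=4 r=13: 12+33=45 >43, r--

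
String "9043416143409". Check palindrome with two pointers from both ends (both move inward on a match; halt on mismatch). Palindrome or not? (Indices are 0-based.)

palindrome

l=0 r=12: '9'=='9', l++,r--
l=1 r=11: '0'=='0', l++,r--
l=2 r=10: '4'=='4', l++,r--
l=3 r=9: '3'=='3', l++,r--
l=4 r=8: '4'=='4', l++,r--
l=5 r=7: '1'=='1', l++,r--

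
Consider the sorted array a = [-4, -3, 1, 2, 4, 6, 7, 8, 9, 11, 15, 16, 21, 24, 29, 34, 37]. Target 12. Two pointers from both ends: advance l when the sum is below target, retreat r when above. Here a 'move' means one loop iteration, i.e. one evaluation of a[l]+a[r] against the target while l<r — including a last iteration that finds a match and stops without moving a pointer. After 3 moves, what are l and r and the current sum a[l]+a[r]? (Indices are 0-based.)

l=0, r=13, sum=20

l=0 r=16: -4+37=33 >12, r--
l=0 r=15: -4+34=30 >12, r--
l=0 r=14: -4+29=25 >12, r--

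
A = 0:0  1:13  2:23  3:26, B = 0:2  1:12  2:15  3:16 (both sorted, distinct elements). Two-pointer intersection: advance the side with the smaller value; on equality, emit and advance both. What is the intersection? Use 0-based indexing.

[i=0,j=0] 0<2 → i++
[i=1,j=0] 13>2 → j++
[i=1,j=1] 13>12 → j++
[i=1,j=2] 13<15 → i++
[i=2,j=2] 23>15 → j++
[i=2,j=3] 23>16 → j++

intersection = []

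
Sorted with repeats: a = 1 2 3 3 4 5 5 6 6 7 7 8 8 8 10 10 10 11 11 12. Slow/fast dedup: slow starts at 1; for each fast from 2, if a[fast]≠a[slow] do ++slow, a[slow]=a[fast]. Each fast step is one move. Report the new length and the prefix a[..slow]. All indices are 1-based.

length 11; prefix = [1, 2, 3, 4, 5, 6, 7, 8, 10, 11, 12]

slow=1 fast=2: a[fast]=2≠a[slow]=1 write a[2]=2, slow++,fast++
slow=2 fast=3: a[fast]=3≠a[slow]=2 write a[3]=3, slow++,fast++
slow=3 fast=4: a[fast]=3=a[slow] dup, fast++
slow=3 fast=5: a[fast]=4≠a[slow]=3 write a[4]=4, slow++,fast++
slow=4 fast=6: a[fast]=5≠a[slow]=4 write a[5]=5, slow++,fast++
slow=5 fast=7: a[fast]=5=a[slow] dup, fast++
slow=5 fast=8: a[fast]=6≠a[slow]=5 write a[6]=6, slow++,fast++
slow=6 fast=9: a[fast]=6=a[slow] dup, fast++
slow=6 fast=10: a[fast]=7≠a[slow]=6 write a[7]=7, slow++,fast++
slow=7 fast=11: a[fast]=7=a[slow] dup, fast++
slow=7 fast=12: a[fast]=8≠a[slow]=7 write a[8]=8, slow++,fast++
slow=8 fast=13: a[fast]=8=a[slow] dup, fast++
slow=8 fast=14: a[fast]=8=a[slow] dup, fast++
slow=8 fast=15: a[fast]=10≠a[slow]=8 write a[9]=10, slow++,fast++
slow=9 fast=16: a[fast]=10=a[slow] dup, fast++
slow=9 fast=17: a[fast]=10=a[slow] dup, fast++
slow=9 fast=18: a[fast]=11≠a[slow]=10 write a[10]=11, slow++,fast++
slow=10 fast=19: a[fast]=11=a[slow] dup, fast++
slow=10 fast=20: a[fast]=12≠a[slow]=11 write a[11]=12, slow++,fast++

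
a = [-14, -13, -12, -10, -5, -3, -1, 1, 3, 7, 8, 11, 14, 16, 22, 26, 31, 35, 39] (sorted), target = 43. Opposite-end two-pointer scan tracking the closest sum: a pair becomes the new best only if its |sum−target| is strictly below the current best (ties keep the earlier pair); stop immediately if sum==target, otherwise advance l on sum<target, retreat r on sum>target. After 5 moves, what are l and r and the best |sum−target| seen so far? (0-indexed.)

l=0 r=18: -14+39=25 d=18 *, l++
l=1 r=18: -13+39=26 d=17 *, l++
l=2 r=18: -12+39=27 d=16 *, l++
l=3 r=18: -10+39=29 d=14 *, l++
l=4 r=18: -5+39=34 d=9 *, l++

l=5, r=18, best |Δ|=9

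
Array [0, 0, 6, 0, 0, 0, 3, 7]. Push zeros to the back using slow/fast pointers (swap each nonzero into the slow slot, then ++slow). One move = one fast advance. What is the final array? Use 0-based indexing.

slow=0 fast=0: a[fast]=0, fast++
slow=0 fast=1: a[fast]=0, fast++
slow=0 fast=2: a[fast]=6≠0 swap→a[0]=6, slow++,fast++
slow=1 fast=3: a[fast]=0, fast++
slow=1 fast=4: a[fast]=0, fast++
slow=1 fast=5: a[fast]=0, fast++
slow=1 fast=6: a[fast]=3≠0 swap→a[1]=3, slow++,fast++
slow=2 fast=7: a[fast]=7≠0 swap→a[2]=7, slow++,fast++

[6, 3, 7, 0, 0, 0, 0, 0]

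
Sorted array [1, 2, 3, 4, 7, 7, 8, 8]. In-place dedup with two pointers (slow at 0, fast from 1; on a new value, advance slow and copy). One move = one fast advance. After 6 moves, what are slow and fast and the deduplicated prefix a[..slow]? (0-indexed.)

slow=0 fast=1: a[fast]=2≠a[slow]=1 write a[1]=2, slow++,fast++
slow=1 fast=2: a[fast]=3≠a[slow]=2 write a[2]=3, slow++,fast++
slow=2 fast=3: a[fast]=4≠a[slow]=3 write a[3]=4, slow++,fast++
slow=3 fast=4: a[fast]=7≠a[slow]=4 write a[4]=7, slow++,fast++
slow=4 fast=5: a[fast]=7=a[slow] dup, fast++
slow=4 fast=6: a[fast]=8≠a[slow]=7 write a[5]=8, slow++,fast++

slow=5, fast=7, prefix=[1, 2, 3, 4, 7, 8]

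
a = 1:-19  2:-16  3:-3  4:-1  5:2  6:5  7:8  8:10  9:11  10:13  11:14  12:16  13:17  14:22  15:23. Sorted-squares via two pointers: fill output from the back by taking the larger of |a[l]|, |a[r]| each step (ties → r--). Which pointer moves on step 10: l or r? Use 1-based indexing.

l=1 r=15: |-19|<=|23| out[15]=529, r--
l=1 r=14: |-19|<=|22| out[14]=484, r--
l=1 r=13: |-19|>|17| out[13]=361, l++
l=2 r=13: |-16|<=|17| out[12]=289, r--
l=2 r=12: |-16|<=|16| out[11]=256, r--
l=2 r=11: |-16|>|14| out[10]=256, l++
l=3 r=11: |-3|<=|14| out[9]=196, r--
l=3 r=10: |-3|<=|13| out[8]=169, r--
l=3 r=9: |-3|<=|11| out[7]=121, r--
l=3 r=8: |-3|<=|10| out[6]=100, r--

r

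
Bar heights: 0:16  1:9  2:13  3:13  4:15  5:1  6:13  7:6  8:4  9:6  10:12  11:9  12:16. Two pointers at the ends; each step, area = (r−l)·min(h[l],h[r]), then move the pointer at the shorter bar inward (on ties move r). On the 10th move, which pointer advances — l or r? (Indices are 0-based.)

r

l=0 r=12: min(16,16)*12=192 best=192 *, r--
l=0 r=11: min(16,9)*11=99 best=192, r--
l=0 r=10: min(16,12)*10=120 best=192, r--
l=0 r=9: min(16,6)*9=54 best=192, r--
l=0 r=8: min(16,4)*8=32 best=192, r--
l=0 r=7: min(16,6)*7=42 best=192, r--
l=0 r=6: min(16,13)*6=78 best=192, r--
l=0 r=5: min(16,1)*5=5 best=192, r--
l=0 r=4: min(16,15)*4=60 best=192, r--
l=0 r=3: min(16,13)*3=39 best=192, r--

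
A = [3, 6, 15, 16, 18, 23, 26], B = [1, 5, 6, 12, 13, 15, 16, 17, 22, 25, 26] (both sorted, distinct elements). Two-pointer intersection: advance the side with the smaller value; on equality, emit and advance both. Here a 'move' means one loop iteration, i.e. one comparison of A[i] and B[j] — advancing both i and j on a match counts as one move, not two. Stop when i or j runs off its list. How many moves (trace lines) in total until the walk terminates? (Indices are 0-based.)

i=0 j=0: 3>1, j++
i=0 j=1: 3<5, i++
i=1 j=1: 6>5, j++
i=1 j=2: 6==6 emit, i++,j++
i=2 j=3: 15>12, j++
i=2 j=4: 15>13, j++
i=2 j=5: 15==15 emit, i++,j++
i=3 j=6: 16==16 emit, i++,j++
i=4 j=7: 18>17, j++
i=4 j=8: 18<22, i++
i=5 j=8: 23>22, j++
i=5 j=9: 23<25, i++
i=6 j=9: 26>25, j++
i=6 j=10: 26==26 emit, i++,j++

14 moves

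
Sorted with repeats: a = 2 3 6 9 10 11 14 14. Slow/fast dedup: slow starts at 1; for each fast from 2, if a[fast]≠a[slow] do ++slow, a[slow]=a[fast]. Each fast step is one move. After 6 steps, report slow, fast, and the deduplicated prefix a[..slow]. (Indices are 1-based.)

slow=7, fast=8, prefix=[2, 3, 6, 9, 10, 11, 14]

slow=1 fast=2: a[fast]=3≠a[slow]=2 write a[2]=3, slow++,fast++
slow=2 fast=3: a[fast]=6≠a[slow]=3 write a[3]=6, slow++,fast++
slow=3 fast=4: a[fast]=9≠a[slow]=6 write a[4]=9, slow++,fast++
slow=4 fast=5: a[fast]=10≠a[slow]=9 write a[5]=10, slow++,fast++
slow=5 fast=6: a[fast]=11≠a[slow]=10 write a[6]=11, slow++,fast++
slow=6 fast=7: a[fast]=14≠a[slow]=11 write a[7]=14, slow++,fast++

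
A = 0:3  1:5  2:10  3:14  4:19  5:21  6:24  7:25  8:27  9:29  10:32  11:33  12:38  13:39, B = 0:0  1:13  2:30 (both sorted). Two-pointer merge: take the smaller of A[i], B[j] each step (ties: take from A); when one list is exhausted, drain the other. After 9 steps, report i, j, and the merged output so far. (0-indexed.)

i=7, j=2, merged so far=[0, 3, 5, 10, 13, 14, 19, 21, 24]

[i=0,j=0] A[i]=3>B[j]=0 take 0 → j++
[i=0,j=1] A[i]=3<=B[j]=13 take 3 → i++
[i=1,j=1] A[i]=5<=B[j]=13 take 5 → i++
[i=2,j=1] A[i]=10<=B[j]=13 take 10 → i++
[i=3,j=1] A[i]=14>B[j]=13 take 13 → j++
[i=3,j=2] A[i]=14<=B[j]=30 take 14 → i++
[i=4,j=2] A[i]=19<=B[j]=30 take 19 → i++
[i=5,j=2] A[i]=21<=B[j]=30 take 21 → i++
[i=6,j=2] A[i]=24<=B[j]=30 take 24 → i++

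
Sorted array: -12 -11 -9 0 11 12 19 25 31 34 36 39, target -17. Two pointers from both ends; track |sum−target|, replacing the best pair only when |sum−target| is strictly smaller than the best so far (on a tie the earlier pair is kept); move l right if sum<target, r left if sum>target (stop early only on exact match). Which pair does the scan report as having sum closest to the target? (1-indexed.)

l=1 r=12: -12+39=27 d=44 *, r--
l=1 r=11: -12+36=24 d=41 *, r--
l=1 r=10: -12+34=22 d=39 *, r--
l=1 r=9: -12+31=19 d=36 *, r--
l=1 r=8: -12+25=13 d=30 *, r--
l=1 r=7: -12+19=7 d=24 *, r--
l=1 r=6: -12+12=0 d=17 *, r--
l=1 r=5: -12+11=-1 d=16 *, r--
l=1 r=4: -12+0=-12 d=5 *, r--
l=1 r=3: -12+-9=-21 d=4 *, l++
l=2 r=3: -11+-9=-20 d=3 *, l++

pair (-11, -9) with sum -20 (|Δ|=3)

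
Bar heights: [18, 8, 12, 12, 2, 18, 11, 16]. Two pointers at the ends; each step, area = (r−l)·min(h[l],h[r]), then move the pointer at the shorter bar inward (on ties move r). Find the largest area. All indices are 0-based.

max area = 112

l=0 r=7: min(18,16)*7=112 best=112 *, r--
l=0 r=6: min(18,11)*6=66 best=112, r--
l=0 r=5: min(18,18)*5=90 best=112, r--
l=0 r=4: min(18,2)*4=8 best=112, r--
l=0 r=3: min(18,12)*3=36 best=112, r--
l=0 r=2: min(18,12)*2=24 best=112, r--
l=0 r=1: min(18,8)*1=8 best=112, r--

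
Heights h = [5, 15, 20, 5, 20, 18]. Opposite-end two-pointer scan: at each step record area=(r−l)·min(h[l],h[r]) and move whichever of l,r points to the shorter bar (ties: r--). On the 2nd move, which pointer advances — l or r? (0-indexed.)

[0,5] min(5,18)*5=25 best=25 * → l++
[1,5] min(15,18)*4=60 best=60 * → l++

l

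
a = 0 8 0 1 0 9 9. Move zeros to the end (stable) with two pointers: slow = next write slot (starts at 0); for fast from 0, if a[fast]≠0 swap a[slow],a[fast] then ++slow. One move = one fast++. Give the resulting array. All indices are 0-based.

[8, 1, 9, 9, 0, 0, 0]

(s=0,f=0) a[fast]=0 → fast++
(s=0,f=1) a[fast]=8≠0 swap→a[0]=8 → slow++,fast++
(s=1,f=2) a[fast]=0 → fast++
(s=1,f=3) a[fast]=1≠0 swap→a[1]=1 → slow++,fast++
(s=2,f=4) a[fast]=0 → fast++
(s=2,f=5) a[fast]=9≠0 swap→a[2]=9 → slow++,fast++
(s=3,f=6) a[fast]=9≠0 swap→a[3]=9 → slow++,fast++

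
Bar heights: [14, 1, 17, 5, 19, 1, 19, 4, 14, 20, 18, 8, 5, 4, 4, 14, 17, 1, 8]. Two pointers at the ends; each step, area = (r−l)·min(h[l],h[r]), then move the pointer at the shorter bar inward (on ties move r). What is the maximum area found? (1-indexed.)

l=1 r=19: min(14,8)*18=144 best=144 *, r--
l=1 r=18: min(14,1)*17=17 best=144, r--
l=1 r=17: min(14,17)*16=224 best=224 *, l++
l=2 r=17: min(1,17)*15=15 best=224, l++
l=3 r=17: min(17,17)*14=238 best=238 *, r--
l=3 r=16: min(17,14)*13=182 best=238, r--
l=3 r=15: min(17,4)*12=48 best=238, r--
l=3 r=14: min(17,4)*11=44 best=238, r--
l=3 r=13: min(17,5)*10=50 best=238, r--
l=3 r=12: min(17,8)*9=72 best=238, r--
l=3 r=11: min(17,18)*8=136 best=238, l++
l=4 r=11: min(5,18)*7=35 best=238, l++
l=5 r=11: min(19,18)*6=108 best=238, r--
l=5 r=10: min(19,20)*5=95 best=238, l++
l=6 r=10: min(1,20)*4=4 best=238, l++
l=7 r=10: min(19,20)*3=57 best=238, l++
l=8 r=10: min(4,20)*2=8 best=238, l++
l=9 r=10: min(14,20)*1=14 best=238, l++

max area = 238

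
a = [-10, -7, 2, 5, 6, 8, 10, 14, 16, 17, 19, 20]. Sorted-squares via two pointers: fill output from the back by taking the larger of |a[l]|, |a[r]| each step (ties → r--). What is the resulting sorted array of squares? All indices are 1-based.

[4, 25, 36, 49, 64, 100, 100, 196, 256, 289, 361, 400]

[1,12] |-10|<=|20| out[12]=400 → r--
[1,11] |-10|<=|19| out[11]=361 → r--
[1,10] |-10|<=|17| out[10]=289 → r--
[1,9] |-10|<=|16| out[9]=256 → r--
[1,8] |-10|<=|14| out[8]=196 → r--
[1,7] |-10|<=|10| out[7]=100 → r--
[1,6] |-10|>|8| out[6]=100 → l++
[2,6] |-7|<=|8| out[5]=64 → r--
[2,5] |-7|>|6| out[4]=49 → l++
[3,5] |2|<=|6| out[3]=36 → r--
[3,4] |2|<=|5| out[2]=25 → r--
[3,3] |2|<=|2| out[1]=4 → r--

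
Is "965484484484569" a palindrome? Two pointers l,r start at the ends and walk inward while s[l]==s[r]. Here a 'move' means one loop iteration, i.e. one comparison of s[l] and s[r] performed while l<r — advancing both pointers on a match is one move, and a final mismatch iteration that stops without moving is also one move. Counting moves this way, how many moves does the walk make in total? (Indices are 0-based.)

[0,14] '9'=='9' → l++,r--
[1,13] '6'=='6' → l++,r--
[2,12] '5'=='5' → l++,r--
[3,11] '4'=='4' → l++,r--
[4,10] '8'=='8' → l++,r--
[5,9] '4'=='4' → l++,r--
[6,8] '4'=='4' → l++,r--

7 moves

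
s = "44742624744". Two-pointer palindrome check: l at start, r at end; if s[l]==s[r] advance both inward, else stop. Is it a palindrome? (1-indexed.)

[1,11] '4'=='4' → l++,r--
[2,10] '4'=='4' → l++,r--
[3,9] '7'=='7' → l++,r--
[4,8] '4'=='4' → l++,r--
[5,7] '2'=='2' → l++,r--

palindrome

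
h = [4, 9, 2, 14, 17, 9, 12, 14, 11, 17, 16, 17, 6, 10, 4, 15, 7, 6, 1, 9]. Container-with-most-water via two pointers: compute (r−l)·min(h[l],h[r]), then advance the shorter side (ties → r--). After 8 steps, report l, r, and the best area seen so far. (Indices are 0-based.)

l=4, r=15, best area=168

[0,19] min(4,9)*19=76 best=76 * → l++
[1,19] min(9,9)*18=162 best=162 * → r--
[1,18] min(9,1)*17=17 best=162 → r--
[1,17] min(9,6)*16=96 best=162 → r--
[1,16] min(9,7)*15=105 best=162 → r--
[1,15] min(9,15)*14=126 best=162 → l++
[2,15] min(2,15)*13=26 best=162 → l++
[3,15] min(14,15)*12=168 best=168 * → l++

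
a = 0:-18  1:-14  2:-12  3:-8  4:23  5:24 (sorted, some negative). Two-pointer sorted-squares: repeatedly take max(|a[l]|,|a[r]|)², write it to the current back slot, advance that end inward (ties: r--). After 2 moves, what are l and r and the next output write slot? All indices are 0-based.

l=0 r=5: |-18|<=|24| out[5]=576, r--
l=0 r=4: |-18|<=|23| out[4]=529, r--

l=0, r=3, next write slot=3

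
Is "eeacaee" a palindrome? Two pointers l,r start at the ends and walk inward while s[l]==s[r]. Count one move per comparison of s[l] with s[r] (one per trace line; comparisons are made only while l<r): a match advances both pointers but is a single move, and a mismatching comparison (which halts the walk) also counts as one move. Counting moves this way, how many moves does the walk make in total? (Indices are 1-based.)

3 moves

l=1 r=7: 'e'=='e', l++,r--
l=2 r=6: 'e'=='e', l++,r--
l=3 r=5: 'a'=='a', l++,r--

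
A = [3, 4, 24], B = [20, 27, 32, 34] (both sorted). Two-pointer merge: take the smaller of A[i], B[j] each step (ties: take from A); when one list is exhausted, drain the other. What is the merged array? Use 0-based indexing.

[3, 4, 20, 24, 27, 32, 34]

[i=0,j=0] A[i]=3<=B[j]=20 take 3 → i++
[i=1,j=0] A[i]=4<=B[j]=20 take 4 → i++
[i=2,j=0] A[i]=24>B[j]=20 take 20 → j++
[i=2,j=1] A[i]=24<=B[j]=27 take 24 → i++
[i=3,j=1] A done, take B[j]=27 → j++
[i=3,j=2] A done, take B[j]=32 → j++
[i=3,j=3] A done, take B[j]=34 → j++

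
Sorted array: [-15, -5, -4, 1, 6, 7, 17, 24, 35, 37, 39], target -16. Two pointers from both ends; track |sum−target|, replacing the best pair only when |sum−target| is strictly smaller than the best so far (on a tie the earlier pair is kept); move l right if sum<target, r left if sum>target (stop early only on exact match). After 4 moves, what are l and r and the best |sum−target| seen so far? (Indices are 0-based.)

[0,10] -15+39=24 d=40 * → r--
[0,9] -15+37=22 d=38 * → r--
[0,8] -15+35=20 d=36 * → r--
[0,7] -15+24=9 d=25 * → r--

l=0, r=6, best |Δ|=25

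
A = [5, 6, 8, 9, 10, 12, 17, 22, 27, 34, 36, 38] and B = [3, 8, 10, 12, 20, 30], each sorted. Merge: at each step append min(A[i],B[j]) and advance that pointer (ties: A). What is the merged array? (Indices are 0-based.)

[3, 5, 6, 8, 8, 9, 10, 10, 12, 12, 17, 20, 22, 27, 30, 34, 36, 38]

[i=0,j=0] A[i]=5>B[j]=3 take 3 → j++
[i=0,j=1] A[i]=5<=B[j]=8 take 5 → i++
[i=1,j=1] A[i]=6<=B[j]=8 take 6 → i++
[i=2,j=1] A[i]=8<=B[j]=8 take 8 → i++
[i=3,j=1] A[i]=9>B[j]=8 take 8 → j++
[i=3,j=2] A[i]=9<=B[j]=10 take 9 → i++
[i=4,j=2] A[i]=10<=B[j]=10 take 10 → i++
[i=5,j=2] A[i]=12>B[j]=10 take 10 → j++
[i=5,j=3] A[i]=12<=B[j]=12 take 12 → i++
[i=6,j=3] A[i]=17>B[j]=12 take 12 → j++
[i=6,j=4] A[i]=17<=B[j]=20 take 17 → i++
[i=7,j=4] A[i]=22>B[j]=20 take 20 → j++
[i=7,j=5] A[i]=22<=B[j]=30 take 22 → i++
[i=8,j=5] A[i]=27<=B[j]=30 take 27 → i++
[i=9,j=5] A[i]=34>B[j]=30 take 30 → j++
[i=9,j=6] B done, take A[i]=34 → i++
[i=10,j=6] B done, take A[i]=36 → i++
[i=11,j=6] B done, take A[i]=38 → i++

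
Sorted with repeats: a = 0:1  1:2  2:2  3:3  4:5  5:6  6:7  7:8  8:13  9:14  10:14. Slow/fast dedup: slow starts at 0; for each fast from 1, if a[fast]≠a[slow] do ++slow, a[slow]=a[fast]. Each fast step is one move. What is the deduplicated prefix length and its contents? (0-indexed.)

(s=0,f=1) a[fast]=2≠a[slow]=1 write a[1]=2 → slow++,fast++
(s=1,f=2) a[fast]=2=a[slow] dup → fast++
(s=1,f=3) a[fast]=3≠a[slow]=2 write a[2]=3 → slow++,fast++
(s=2,f=4) a[fast]=5≠a[slow]=3 write a[3]=5 → slow++,fast++
(s=3,f=5) a[fast]=6≠a[slow]=5 write a[4]=6 → slow++,fast++
(s=4,f=6) a[fast]=7≠a[slow]=6 write a[5]=7 → slow++,fast++
(s=5,f=7) a[fast]=8≠a[slow]=7 write a[6]=8 → slow++,fast++
(s=6,f=8) a[fast]=13≠a[slow]=8 write a[7]=13 → slow++,fast++
(s=7,f=9) a[fast]=14≠a[slow]=13 write a[8]=14 → slow++,fast++
(s=8,f=10) a[fast]=14=a[slow] dup → fast++

length 9; prefix = [1, 2, 3, 5, 6, 7, 8, 13, 14]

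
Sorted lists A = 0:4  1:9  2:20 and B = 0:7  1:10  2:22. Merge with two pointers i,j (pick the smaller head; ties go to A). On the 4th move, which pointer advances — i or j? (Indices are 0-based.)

i=0 j=0: A[i]=4<=B[j]=7 take 4, i++
i=1 j=0: A[i]=9>B[j]=7 take 7, j++
i=1 j=1: A[i]=9<=B[j]=10 take 9, i++
i=2 j=1: A[i]=20>B[j]=10 take 10, j++

j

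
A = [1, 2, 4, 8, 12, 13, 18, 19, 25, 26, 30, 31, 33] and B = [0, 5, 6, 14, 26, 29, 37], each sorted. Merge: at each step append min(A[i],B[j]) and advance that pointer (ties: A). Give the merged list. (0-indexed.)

[0, 1, 2, 4, 5, 6, 8, 12, 13, 14, 18, 19, 25, 26, 26, 29, 30, 31, 33, 37]

i=0 j=0: A[i]=1>B[j]=0 take 0, j++
i=0 j=1: A[i]=1<=B[j]=5 take 1, i++
i=1 j=1: A[i]=2<=B[j]=5 take 2, i++
i=2 j=1: A[i]=4<=B[j]=5 take 4, i++
i=3 j=1: A[i]=8>B[j]=5 take 5, j++
i=3 j=2: A[i]=8>B[j]=6 take 6, j++
i=3 j=3: A[i]=8<=B[j]=14 take 8, i++
i=4 j=3: A[i]=12<=B[j]=14 take 12, i++
i=5 j=3: A[i]=13<=B[j]=14 take 13, i++
i=6 j=3: A[i]=18>B[j]=14 take 14, j++
i=6 j=4: A[i]=18<=B[j]=26 take 18, i++
i=7 j=4: A[i]=19<=B[j]=26 take 19, i++
i=8 j=4: A[i]=25<=B[j]=26 take 25, i++
i=9 j=4: A[i]=26<=B[j]=26 take 26, i++
i=10 j=4: A[i]=30>B[j]=26 take 26, j++
i=10 j=5: A[i]=30>B[j]=29 take 29, j++
i=10 j=6: A[i]=30<=B[j]=37 take 30, i++
i=11 j=6: A[i]=31<=B[j]=37 take 31, i++
i=12 j=6: A[i]=33<=B[j]=37 take 33, i++
i=13 j=6: A done, take B[j]=37, j++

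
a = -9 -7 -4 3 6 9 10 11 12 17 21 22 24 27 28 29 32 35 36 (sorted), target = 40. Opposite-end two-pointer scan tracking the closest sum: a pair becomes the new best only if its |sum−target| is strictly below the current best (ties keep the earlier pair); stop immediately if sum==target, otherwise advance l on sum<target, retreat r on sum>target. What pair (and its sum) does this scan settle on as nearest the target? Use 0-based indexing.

pair (11, 29) with sum 40 (|Δ|=0)

l=0 r=18: -9+36=27 d=13 *, l++
l=1 r=18: -7+36=29 d=11 *, l++
l=2 r=18: -4+36=32 d=8 *, l++
l=3 r=18: 3+36=39 d=1 *, l++
l=4 r=18: 6+36=42 d=2, r--
l=4 r=17: 6+35=41 d=1, r--
l=4 r=16: 6+32=38 d=2, l++
l=5 r=16: 9+32=41 d=1, r--
l=5 r=15: 9+29=38 d=2, l++
l=6 r=15: 10+29=39 d=1, l++
l=7 r=15: 11+29=40 d=0 *, stop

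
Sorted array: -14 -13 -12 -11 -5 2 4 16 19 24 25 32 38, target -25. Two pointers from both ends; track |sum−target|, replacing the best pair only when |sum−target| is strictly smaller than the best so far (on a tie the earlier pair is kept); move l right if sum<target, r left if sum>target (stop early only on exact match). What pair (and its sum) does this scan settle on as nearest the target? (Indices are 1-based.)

pair (-14, -11) with sum -25 (|Δ|=0)

[1,13] -14+38=24 d=49 * → r--
[1,12] -14+32=18 d=43 * → r--
[1,11] -14+25=11 d=36 * → r--
[1,10] -14+24=10 d=35 * → r--
[1,9] -14+19=5 d=30 * → r--
[1,8] -14+16=2 d=27 * → r--
[1,7] -14+4=-10 d=15 * → r--
[1,6] -14+2=-12 d=13 * → r--
[1,5] -14+-5=-19 d=6 * → r--
[1,4] -14+-11=-25 d=0 * → stop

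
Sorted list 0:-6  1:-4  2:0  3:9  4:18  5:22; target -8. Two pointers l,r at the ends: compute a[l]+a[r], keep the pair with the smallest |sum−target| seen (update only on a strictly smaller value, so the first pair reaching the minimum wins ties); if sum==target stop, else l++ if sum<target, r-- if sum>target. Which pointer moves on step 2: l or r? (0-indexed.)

r

l=0 r=5: -6+22=16 d=24 *, r--
l=0 r=4: -6+18=12 d=20 *, r--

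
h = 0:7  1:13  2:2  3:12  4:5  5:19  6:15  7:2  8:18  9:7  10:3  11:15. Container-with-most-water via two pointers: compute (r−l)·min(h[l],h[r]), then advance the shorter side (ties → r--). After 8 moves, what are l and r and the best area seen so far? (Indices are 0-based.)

l=0 r=11: min(7,15)*11=77 best=77 *, l++
l=1 r=11: min(13,15)*10=130 best=130 *, l++
l=2 r=11: min(2,15)*9=18 best=130, l++
l=3 r=11: min(12,15)*8=96 best=130, l++
l=4 r=11: min(5,15)*7=35 best=130, l++
l=5 r=11: min(19,15)*6=90 best=130, r--
l=5 r=10: min(19,3)*5=15 best=130, r--
l=5 r=9: min(19,7)*4=28 best=130, r--

l=5, r=8, best area=130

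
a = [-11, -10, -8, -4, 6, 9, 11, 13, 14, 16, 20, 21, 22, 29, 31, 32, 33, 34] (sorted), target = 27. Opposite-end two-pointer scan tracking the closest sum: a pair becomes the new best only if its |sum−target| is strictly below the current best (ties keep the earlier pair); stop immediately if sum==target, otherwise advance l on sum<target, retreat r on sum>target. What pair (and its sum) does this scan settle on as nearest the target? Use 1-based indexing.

pair (-4, 31) with sum 27 (|Δ|=0)

[1,18] -11+34=23 d=4 * → l++
[2,18] -10+34=24 d=3 * → l++
[3,18] -8+34=26 d=1 * → l++
[4,18] -4+34=30 d=3 → r--
[4,17] -4+33=29 d=2 → r--
[4,16] -4+32=28 d=1 → r--
[4,15] -4+31=27 d=0 * → stop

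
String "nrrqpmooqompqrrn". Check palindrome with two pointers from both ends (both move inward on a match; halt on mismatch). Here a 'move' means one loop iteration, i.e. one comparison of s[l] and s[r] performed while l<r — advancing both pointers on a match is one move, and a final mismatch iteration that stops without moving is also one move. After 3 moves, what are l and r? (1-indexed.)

l=1 r=16: 'n'=='n', l++,r--
l=2 r=15: 'r'=='r', l++,r--
l=3 r=14: 'r'=='r', l++,r--

l=4, r=13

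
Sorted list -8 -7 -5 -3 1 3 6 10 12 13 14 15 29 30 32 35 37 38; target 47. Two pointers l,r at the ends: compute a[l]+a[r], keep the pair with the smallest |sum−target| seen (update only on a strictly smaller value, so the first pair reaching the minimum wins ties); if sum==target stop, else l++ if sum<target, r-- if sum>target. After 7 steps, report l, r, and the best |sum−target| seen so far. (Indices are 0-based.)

l=0 r=17: -8+38=30 d=17 *, l++
l=1 r=17: -7+38=31 d=16 *, l++
l=2 r=17: -5+38=33 d=14 *, l++
l=3 r=17: -3+38=35 d=12 *, l++
l=4 r=17: 1+38=39 d=8 *, l++
l=5 r=17: 3+38=41 d=6 *, l++
l=6 r=17: 6+38=44 d=3 *, l++

l=7, r=17, best |Δ|=3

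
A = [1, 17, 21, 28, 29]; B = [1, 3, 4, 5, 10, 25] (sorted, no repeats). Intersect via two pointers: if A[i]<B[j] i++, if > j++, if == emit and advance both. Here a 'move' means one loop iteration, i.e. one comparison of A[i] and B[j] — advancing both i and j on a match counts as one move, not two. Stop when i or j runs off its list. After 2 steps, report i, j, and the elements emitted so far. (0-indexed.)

i=1, j=2, emitted=[1]

i=0 j=0: 1==1 emit, i++,j++
i=1 j=1: 17>3, j++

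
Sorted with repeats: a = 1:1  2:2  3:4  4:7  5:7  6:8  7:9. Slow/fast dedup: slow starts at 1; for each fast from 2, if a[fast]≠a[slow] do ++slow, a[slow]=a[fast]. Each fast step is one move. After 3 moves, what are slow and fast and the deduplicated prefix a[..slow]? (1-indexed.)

(s=1,f=2) a[fast]=2≠a[slow]=1 write a[2]=2 → slow++,fast++
(s=2,f=3) a[fast]=4≠a[slow]=2 write a[3]=4 → slow++,fast++
(s=3,f=4) a[fast]=7≠a[slow]=4 write a[4]=7 → slow++,fast++

slow=4, fast=5, prefix=[1, 2, 4, 7]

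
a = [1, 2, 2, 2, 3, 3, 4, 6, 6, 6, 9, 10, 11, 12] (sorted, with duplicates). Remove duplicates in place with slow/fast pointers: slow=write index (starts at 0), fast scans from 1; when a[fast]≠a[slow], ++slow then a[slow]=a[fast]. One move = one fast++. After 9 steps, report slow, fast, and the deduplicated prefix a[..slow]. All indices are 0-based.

slow=4, fast=10, prefix=[1, 2, 3, 4, 6]

slow=0 fast=1: a[fast]=2≠a[slow]=1 write a[1]=2, slow++,fast++
slow=1 fast=2: a[fast]=2=a[slow] dup, fast++
slow=1 fast=3: a[fast]=2=a[slow] dup, fast++
slow=1 fast=4: a[fast]=3≠a[slow]=2 write a[2]=3, slow++,fast++
slow=2 fast=5: a[fast]=3=a[slow] dup, fast++
slow=2 fast=6: a[fast]=4≠a[slow]=3 write a[3]=4, slow++,fast++
slow=3 fast=7: a[fast]=6≠a[slow]=4 write a[4]=6, slow++,fast++
slow=4 fast=8: a[fast]=6=a[slow] dup, fast++
slow=4 fast=9: a[fast]=6=a[slow] dup, fast++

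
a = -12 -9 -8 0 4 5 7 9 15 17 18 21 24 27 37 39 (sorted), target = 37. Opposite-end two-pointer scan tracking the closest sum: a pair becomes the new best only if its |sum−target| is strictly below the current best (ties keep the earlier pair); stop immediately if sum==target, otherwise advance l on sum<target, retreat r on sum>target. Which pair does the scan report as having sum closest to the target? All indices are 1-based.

[1,16] -12+39=27 d=10 * → l++
[2,16] -9+39=30 d=7 * → l++
[3,16] -8+39=31 d=6 * → l++
[4,16] 0+39=39 d=2 * → r--
[4,15] 0+37=37 d=0 * → stop

pair (0, 37) with sum 37 (|Δ|=0)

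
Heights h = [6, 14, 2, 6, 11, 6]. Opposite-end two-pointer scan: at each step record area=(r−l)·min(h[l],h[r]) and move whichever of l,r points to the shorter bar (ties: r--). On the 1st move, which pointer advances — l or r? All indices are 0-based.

r

[0,5] min(6,6)*5=30 best=30 * → r--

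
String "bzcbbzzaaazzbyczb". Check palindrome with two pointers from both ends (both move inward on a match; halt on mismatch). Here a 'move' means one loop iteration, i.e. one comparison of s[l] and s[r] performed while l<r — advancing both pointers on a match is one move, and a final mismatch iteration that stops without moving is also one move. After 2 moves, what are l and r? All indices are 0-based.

l=2, r=14

[0,16] 'b'=='b' → l++,r--
[1,15] 'z'=='z' → l++,r--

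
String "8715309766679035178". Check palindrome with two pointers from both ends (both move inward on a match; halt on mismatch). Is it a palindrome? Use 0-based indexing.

l=0 r=18: '8'=='8', l++,r--
l=1 r=17: '7'=='7', l++,r--
l=2 r=16: '1'=='1', l++,r--
l=3 r=15: '5'=='5', l++,r--
l=4 r=14: '3'=='3', l++,r--
l=5 r=13: '0'=='0', l++,r--
l=6 r=12: '9'=='9', l++,r--
l=7 r=11: '7'=='7', l++,r--
l=8 r=10: '6'=='6', l++,r--

palindrome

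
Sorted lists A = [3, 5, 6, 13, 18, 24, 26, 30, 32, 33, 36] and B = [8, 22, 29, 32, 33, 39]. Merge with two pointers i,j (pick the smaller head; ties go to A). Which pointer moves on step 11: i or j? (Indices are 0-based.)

i

[i=0,j=0] A[i]=3<=B[j]=8 take 3 → i++
[i=1,j=0] A[i]=5<=B[j]=8 take 5 → i++
[i=2,j=0] A[i]=6<=B[j]=8 take 6 → i++
[i=3,j=0] A[i]=13>B[j]=8 take 8 → j++
[i=3,j=1] A[i]=13<=B[j]=22 take 13 → i++
[i=4,j=1] A[i]=18<=B[j]=22 take 18 → i++
[i=5,j=1] A[i]=24>B[j]=22 take 22 → j++
[i=5,j=2] A[i]=24<=B[j]=29 take 24 → i++
[i=6,j=2] A[i]=26<=B[j]=29 take 26 → i++
[i=7,j=2] A[i]=30>B[j]=29 take 29 → j++
[i=7,j=3] A[i]=30<=B[j]=32 take 30 → i++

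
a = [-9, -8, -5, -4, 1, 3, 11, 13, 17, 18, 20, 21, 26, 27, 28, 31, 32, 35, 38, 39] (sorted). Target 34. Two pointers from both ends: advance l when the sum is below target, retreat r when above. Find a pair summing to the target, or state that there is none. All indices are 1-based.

(-5, 39)

l=1 r=20: -9+39=30 <34, l++
l=2 r=20: -8+39=31 <34, l++
l=3 r=20: -5+39=34, found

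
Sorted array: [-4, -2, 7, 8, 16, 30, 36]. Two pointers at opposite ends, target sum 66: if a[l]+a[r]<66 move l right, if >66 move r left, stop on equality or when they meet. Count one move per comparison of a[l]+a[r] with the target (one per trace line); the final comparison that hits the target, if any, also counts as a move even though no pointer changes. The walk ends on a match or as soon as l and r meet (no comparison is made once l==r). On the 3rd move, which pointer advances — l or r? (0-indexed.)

[0,6] -4+36=32 <66 → l++
[1,6] -2+36=34 <66 → l++
[2,6] 7+36=43 <66 → l++

l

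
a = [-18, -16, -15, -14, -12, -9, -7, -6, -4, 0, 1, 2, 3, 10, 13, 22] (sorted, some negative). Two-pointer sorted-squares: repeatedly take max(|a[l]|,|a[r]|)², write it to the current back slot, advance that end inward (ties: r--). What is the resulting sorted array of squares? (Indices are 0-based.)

l=0 r=15: |-18|<=|22| out[15]=484, r--
l=0 r=14: |-18|>|13| out[14]=324, l++
l=1 r=14: |-16|>|13| out[13]=256, l++
l=2 r=14: |-15|>|13| out[12]=225, l++
l=3 r=14: |-14|>|13| out[11]=196, l++
l=4 r=14: |-12|<=|13| out[10]=169, r--
l=4 r=13: |-12|>|10| out[9]=144, l++
l=5 r=13: |-9|<=|10| out[8]=100, r--
l=5 r=12: |-9|>|3| out[7]=81, l++
l=6 r=12: |-7|>|3| out[6]=49, l++
l=7 r=12: |-6|>|3| out[5]=36, l++
l=8 r=12: |-4|>|3| out[4]=16, l++
l=9 r=12: |0|<=|3| out[3]=9, r--
l=9 r=11: |0|<=|2| out[2]=4, r--
l=9 r=10: |0|<=|1| out[1]=1, r--
l=9 r=9: |0|<=|0| out[0]=0, r--

[0, 1, 4, 9, 16, 36, 49, 81, 100, 144, 169, 196, 225, 256, 324, 484]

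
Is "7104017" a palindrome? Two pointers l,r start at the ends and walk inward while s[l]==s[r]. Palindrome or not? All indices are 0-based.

l=0 r=6: '7'=='7', l++,r--
l=1 r=5: '1'=='1', l++,r--
l=2 r=4: '0'=='0', l++,r--

palindrome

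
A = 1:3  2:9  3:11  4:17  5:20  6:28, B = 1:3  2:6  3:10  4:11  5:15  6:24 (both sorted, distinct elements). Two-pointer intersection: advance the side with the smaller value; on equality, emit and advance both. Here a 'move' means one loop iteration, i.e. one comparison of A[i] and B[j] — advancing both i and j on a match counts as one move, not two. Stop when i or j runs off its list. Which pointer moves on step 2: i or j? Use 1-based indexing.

j

i=1 j=1: 3==3 emit, i++,j++
i=2 j=2: 9>6, j++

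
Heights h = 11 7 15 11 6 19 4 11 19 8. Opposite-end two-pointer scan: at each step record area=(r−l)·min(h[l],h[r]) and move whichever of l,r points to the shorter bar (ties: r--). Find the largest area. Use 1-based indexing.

max area = 90

l=1 r=10: min(11,8)*9=72 best=72 *, r--
l=1 r=9: min(11,19)*8=88 best=88 *, l++
l=2 r=9: min(7,19)*7=49 best=88, l++
l=3 r=9: min(15,19)*6=90 best=90 *, l++
l=4 r=9: min(11,19)*5=55 best=90, l++
l=5 r=9: min(6,19)*4=24 best=90, l++
l=6 r=9: min(19,19)*3=57 best=90, r--
l=6 r=8: min(19,11)*2=22 best=90, r--
l=6 r=7: min(19,4)*1=4 best=90, r--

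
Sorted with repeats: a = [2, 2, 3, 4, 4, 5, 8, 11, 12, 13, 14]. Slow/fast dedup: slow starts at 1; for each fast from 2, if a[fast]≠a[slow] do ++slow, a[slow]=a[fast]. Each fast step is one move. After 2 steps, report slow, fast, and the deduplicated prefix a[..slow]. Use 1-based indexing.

(s=1,f=2) a[fast]=2=a[slow] dup → fast++
(s=1,f=3) a[fast]=3≠a[slow]=2 write a[2]=3 → slow++,fast++

slow=2, fast=4, prefix=[2, 3]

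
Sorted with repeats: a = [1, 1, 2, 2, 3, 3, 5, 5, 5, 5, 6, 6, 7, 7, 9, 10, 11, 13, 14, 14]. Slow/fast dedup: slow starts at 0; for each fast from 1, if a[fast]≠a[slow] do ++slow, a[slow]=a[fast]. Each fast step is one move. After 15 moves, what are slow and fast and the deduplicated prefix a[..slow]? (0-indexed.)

slow=7, fast=16, prefix=[1, 2, 3, 5, 6, 7, 9, 10]

slow=0 fast=1: a[fast]=1=a[slow] dup, fast++
slow=0 fast=2: a[fast]=2≠a[slow]=1 write a[1]=2, slow++,fast++
slow=1 fast=3: a[fast]=2=a[slow] dup, fast++
slow=1 fast=4: a[fast]=3≠a[slow]=2 write a[2]=3, slow++,fast++
slow=2 fast=5: a[fast]=3=a[slow] dup, fast++
slow=2 fast=6: a[fast]=5≠a[slow]=3 write a[3]=5, slow++,fast++
slow=3 fast=7: a[fast]=5=a[slow] dup, fast++
slow=3 fast=8: a[fast]=5=a[slow] dup, fast++
slow=3 fast=9: a[fast]=5=a[slow] dup, fast++
slow=3 fast=10: a[fast]=6≠a[slow]=5 write a[4]=6, slow++,fast++
slow=4 fast=11: a[fast]=6=a[slow] dup, fast++
slow=4 fast=12: a[fast]=7≠a[slow]=6 write a[5]=7, slow++,fast++
slow=5 fast=13: a[fast]=7=a[slow] dup, fast++
slow=5 fast=14: a[fast]=9≠a[slow]=7 write a[6]=9, slow++,fast++
slow=6 fast=15: a[fast]=10≠a[slow]=9 write a[7]=10, slow++,fast++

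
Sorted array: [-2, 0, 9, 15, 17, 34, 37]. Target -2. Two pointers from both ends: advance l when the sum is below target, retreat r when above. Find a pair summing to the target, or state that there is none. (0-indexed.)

(-2, 0)

l=0 r=6: -2+37=35 >-2, r--
l=0 r=5: -2+34=32 >-2, r--
l=0 r=4: -2+17=15 >-2, r--
l=0 r=3: -2+15=13 >-2, r--
l=0 r=2: -2+9=7 >-2, r--
l=0 r=1: -2+0=-2, found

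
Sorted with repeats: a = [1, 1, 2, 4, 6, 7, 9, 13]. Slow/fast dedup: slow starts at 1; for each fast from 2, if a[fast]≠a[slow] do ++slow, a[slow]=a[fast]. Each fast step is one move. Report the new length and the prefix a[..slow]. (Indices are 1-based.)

(s=1,f=2) a[fast]=1=a[slow] dup → fast++
(s=1,f=3) a[fast]=2≠a[slow]=1 write a[2]=2 → slow++,fast++
(s=2,f=4) a[fast]=4≠a[slow]=2 write a[3]=4 → slow++,fast++
(s=3,f=5) a[fast]=6≠a[slow]=4 write a[4]=6 → slow++,fast++
(s=4,f=6) a[fast]=7≠a[slow]=6 write a[5]=7 → slow++,fast++
(s=5,f=7) a[fast]=9≠a[slow]=7 write a[6]=9 → slow++,fast++
(s=6,f=8) a[fast]=13≠a[slow]=9 write a[7]=13 → slow++,fast++

length 7; prefix = [1, 2, 4, 6, 7, 9, 13]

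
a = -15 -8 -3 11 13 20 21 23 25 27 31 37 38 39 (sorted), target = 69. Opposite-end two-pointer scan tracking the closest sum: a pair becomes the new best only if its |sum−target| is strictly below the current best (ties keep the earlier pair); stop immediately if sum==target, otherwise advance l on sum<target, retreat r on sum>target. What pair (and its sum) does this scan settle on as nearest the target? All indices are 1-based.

l=1 r=14: -15+39=24 d=45 *, l++
l=2 r=14: -8+39=31 d=38 *, l++
l=3 r=14: -3+39=36 d=33 *, l++
l=4 r=14: 11+39=50 d=19 *, l++
l=5 r=14: 13+39=52 d=17 *, l++
l=6 r=14: 20+39=59 d=10 *, l++
l=7 r=14: 21+39=60 d=9 *, l++
l=8 r=14: 23+39=62 d=7 *, l++
l=9 r=14: 25+39=64 d=5 *, l++
l=10 r=14: 27+39=66 d=3 *, l++
l=11 r=14: 31+39=70 d=1 *, r--
l=11 r=13: 31+38=69 d=0 *, stop

pair (31, 38) with sum 69 (|Δ|=0)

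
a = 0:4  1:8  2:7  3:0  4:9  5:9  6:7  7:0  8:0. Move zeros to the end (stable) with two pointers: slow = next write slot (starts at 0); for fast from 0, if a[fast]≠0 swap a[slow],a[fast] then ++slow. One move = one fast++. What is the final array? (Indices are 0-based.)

[4, 8, 7, 9, 9, 7, 0, 0, 0]

(s=0,f=0) a[fast]=4≠0 swap→a[0]=4 → slow++,fast++
(s=1,f=1) a[fast]=8≠0 swap→a[1]=8 → slow++,fast++
(s=2,f=2) a[fast]=7≠0 swap→a[2]=7 → slow++,fast++
(s=3,f=3) a[fast]=0 → fast++
(s=3,f=4) a[fast]=9≠0 swap→a[3]=9 → slow++,fast++
(s=4,f=5) a[fast]=9≠0 swap→a[4]=9 → slow++,fast++
(s=5,f=6) a[fast]=7≠0 swap→a[5]=7 → slow++,fast++
(s=6,f=7) a[fast]=0 → fast++
(s=6,f=8) a[fast]=0 → fast++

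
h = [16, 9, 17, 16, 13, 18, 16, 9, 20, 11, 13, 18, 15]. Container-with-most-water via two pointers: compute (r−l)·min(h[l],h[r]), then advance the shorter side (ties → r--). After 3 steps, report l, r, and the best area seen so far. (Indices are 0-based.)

l=0 r=12: min(16,15)*12=180 best=180 *, r--
l=0 r=11: min(16,18)*11=176 best=180, l++
l=1 r=11: min(9,18)*10=90 best=180, l++

l=2, r=11, best area=180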